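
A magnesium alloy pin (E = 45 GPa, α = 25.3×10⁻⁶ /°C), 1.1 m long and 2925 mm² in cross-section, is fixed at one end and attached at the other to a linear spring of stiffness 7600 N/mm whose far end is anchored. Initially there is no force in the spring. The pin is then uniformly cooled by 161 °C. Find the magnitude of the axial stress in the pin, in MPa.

The unrestrained thermal change is αΔT L = 25.3×10⁻⁶ × 161 × 1100 = 4.481 mm.
With a force P in the spring, the elastic change of the pin is PL/(AE) and that of the spring is P/k; compatibility requires their sum to equal δ_free.
P [ L/(AE) + 1/k ] = δ_free → P [ 1100/(2925×45×10³) + 1/(7600) ] = 4.481.
P = 4.481 / 0.0001399 = 32020 N.
σ = P/A = 32020/2925 = 10.95 MPa.

σ ≈ 10.9 MPa (tensile)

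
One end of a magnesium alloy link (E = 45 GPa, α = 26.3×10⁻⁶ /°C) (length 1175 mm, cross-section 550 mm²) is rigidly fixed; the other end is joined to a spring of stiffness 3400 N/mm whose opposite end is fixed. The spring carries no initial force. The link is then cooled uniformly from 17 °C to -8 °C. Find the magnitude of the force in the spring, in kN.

If the spring were absent the link would shorten by αΔT L = 26.3×10⁻⁶ × 25 × 1175 = 0.7726 mm.
With a force P in the spring, the elastic change of the link is PL/(AE) and that of the spring is P/k; compatibility requires their sum to equal δ_free.
So P = δ_free / [L/(AE) + 1/k] = 0.7726 / [ 1175/(550×45×10³) + 1/(3400) ].
P = 0.7726 / 0.0003416 = 2262 N.

P ≈ 2.26 kN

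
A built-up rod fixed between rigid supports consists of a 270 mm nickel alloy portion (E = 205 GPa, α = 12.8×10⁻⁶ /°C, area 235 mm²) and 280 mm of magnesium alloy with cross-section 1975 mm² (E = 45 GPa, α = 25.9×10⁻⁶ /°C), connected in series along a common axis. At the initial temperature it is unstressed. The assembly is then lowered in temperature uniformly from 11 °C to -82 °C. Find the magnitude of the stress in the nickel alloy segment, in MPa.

With the walls removed the bar would change length by δ_free = Σ αᵢΔT Lᵢ = 12.8×10⁻⁶×93×270 + 25.9×10⁻⁶×93×280 = 0.9958 mm.
Since the ends are fixed, an axial force P builds up, equal in every segment, with P · Σ Lᵢ/(AᵢEᵢ) = δ_free.
Σ Lᵢ/(AᵢEᵢ) = 270/(235×205×10³) + 280/(1975×45×10³) = 8.755×10⁻⁶ mm/N.
Hence P = δ_free / Σ(L/AE) = 0.9958/8.755×10⁻⁶ = 113.7 kN (tensile).
σ_{nickel alloy} = P / A = 113700 / 235 = 484 MPa.

σ ≈ 484 MPa (tensile)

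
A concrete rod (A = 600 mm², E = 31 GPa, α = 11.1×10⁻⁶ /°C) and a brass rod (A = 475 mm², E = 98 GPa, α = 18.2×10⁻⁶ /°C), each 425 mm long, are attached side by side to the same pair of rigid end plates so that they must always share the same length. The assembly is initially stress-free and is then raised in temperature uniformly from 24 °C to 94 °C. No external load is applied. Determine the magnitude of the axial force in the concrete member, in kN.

Both members must finish at the same length. With the larger α, the brass tends to over-expand; the plates restrain it, putting the brass in compression and the concrete in tension. With no external load the two internal forces are equal and opposite, magnitude P.
Compatibility of the two members (thermal + elastic change equal): (α₁ − α₂)ΔT = P·[1/(A₁E₁) + 1/(A₂E₂)].
|α₁ − α₂|·ΔT = 7.1×10⁻⁶ × 70 = 0.000497.
1/(A₁E₁) + 1/(A₂E₂) = 1/(600×31×10³) + 1/(475×98×10³) = 7.525×10⁻⁸ N⁻¹.
So P = 0.000497 / 7.525×10⁻⁸ = 6.605 kN.

P ≈ 6.61 kN (tensile in the concrete)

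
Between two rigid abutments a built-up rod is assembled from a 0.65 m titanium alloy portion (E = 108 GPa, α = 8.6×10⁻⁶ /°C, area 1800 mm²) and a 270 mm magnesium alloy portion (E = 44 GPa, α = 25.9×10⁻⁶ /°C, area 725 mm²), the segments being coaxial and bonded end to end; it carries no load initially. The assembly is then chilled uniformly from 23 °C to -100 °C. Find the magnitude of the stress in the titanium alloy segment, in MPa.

If the supports were absent, the total length change would be Σ αᵢΔT Lᵢ = 8.6×10⁻⁶×123×650 + 25.9×10⁻⁶×123×270 = 1.548 mm.
Since the ends are fixed, an axial force P builds up, equal in every segment, with P · Σ Lᵢ/(AᵢEᵢ) = δ_free.
The series flexibility is Σ Lᵢ/(AᵢEᵢ) = 650/(1800×108×10³) + 270/(725×44×10³) = 1.181×10⁻⁵ mm/N.
P = 1.548 / 1.181×10⁻⁵ = 131100 N = 131.1 kN, tensile.
σ_{titanium alloy} = P / A = 131100 / 1800 = 72.82 MPa.

σ ≈ 72.8 MPa (tensile)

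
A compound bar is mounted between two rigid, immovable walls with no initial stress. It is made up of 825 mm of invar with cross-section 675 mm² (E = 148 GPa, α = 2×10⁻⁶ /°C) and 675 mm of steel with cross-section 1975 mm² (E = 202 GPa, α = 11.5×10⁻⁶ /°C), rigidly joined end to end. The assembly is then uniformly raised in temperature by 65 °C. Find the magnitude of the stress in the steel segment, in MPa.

σ ≈ 31.1 MPa (compressive)

Free thermal expansion of the whole bar: Σ αᵢΔT Lᵢ = 2×10⁻⁶×65×825 + 11.5×10⁻⁶×65×675 = 0.6118 mm.
The rigid supports impose zero overall length change; the single axial force P common to all segments must satisfy P Σ Lᵢ/(AᵢEᵢ) = δ_free.
Σ Lᵢ/(AᵢEᵢ) = 825/(675×148×10³) + 675/(1975×202×10³) = 9.95×10⁻⁶ mm/N.
So P = 0.6118 / 9.95×10⁻⁶ = 61.49 kN, compressive.
σ_{steel} = P / A = 61490 / 1975 = 31.13 MPa.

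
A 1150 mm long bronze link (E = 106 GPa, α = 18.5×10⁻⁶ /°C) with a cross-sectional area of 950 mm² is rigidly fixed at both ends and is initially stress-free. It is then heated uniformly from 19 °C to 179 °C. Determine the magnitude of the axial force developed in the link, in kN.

P ≈ 298 kN (compressive)

The ends cannot move, so σ = EαΔT = 106×10³ × 18.5×10⁻⁶ × 160 = 313.8 MPa.
Axial force P = σA = 313.8 × 950 = 298100 N = 298.1 kN, compressive.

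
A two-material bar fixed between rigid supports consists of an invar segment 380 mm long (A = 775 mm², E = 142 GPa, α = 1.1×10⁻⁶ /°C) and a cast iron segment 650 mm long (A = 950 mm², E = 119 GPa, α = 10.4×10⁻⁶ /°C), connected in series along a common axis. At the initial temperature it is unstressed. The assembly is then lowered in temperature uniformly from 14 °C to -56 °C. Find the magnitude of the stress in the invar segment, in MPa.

σ ≈ 70.5 MPa (tensile)

If the supports were absent, the total length change would be Σ αᵢΔT Lᵢ = 1.1×10⁻⁶×70×380 + 10.4×10⁻⁶×70×650 = 0.5025 mm.
The rigid supports impose zero overall length change; the single axial force P common to all segments must satisfy P Σ Lᵢ/(AᵢEᵢ) = δ_free.
Σ Lᵢ/(AᵢEᵢ) = 380/(775×142×10³) + 650/(950×119×10³) = 9.203×10⁻⁶ mm/N.
Hence P = δ_free / Σ(L/AE) = 0.5025/9.203×10⁻⁶ = 54.6 kN (tensile).
σ_{invar} = P / A = 54600 / 775 = 70.45 MPa.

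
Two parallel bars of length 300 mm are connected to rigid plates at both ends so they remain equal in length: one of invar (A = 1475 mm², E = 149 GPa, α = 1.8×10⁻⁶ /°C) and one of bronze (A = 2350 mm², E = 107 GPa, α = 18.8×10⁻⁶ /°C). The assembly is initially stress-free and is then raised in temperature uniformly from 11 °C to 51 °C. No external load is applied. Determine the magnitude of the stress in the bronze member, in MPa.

σ ≈ 33.9 MPa (compressive)

Equilibrium of a rigid end plate with no external load gives equal and opposite internal forces ±P in the two members. Since α_{bronze} > α_{invar}, heating drives the bronze into compression and the invar into tension.
Setting the final lengths equal and cancelling L: (α₁ − α₂)ΔT = P/(A₁E₁) + P/(A₂E₂).
|α₁ − α₂|·ΔT = 17×10⁻⁶ × 40 = 0.00068.
1/(A₁E₁) + 1/(A₂E₂) = 1/(1475×149×10³) + 1/(2350×107×10³) = 8.527×10⁻⁹ N⁻¹.
So P = 0.00068 / 8.527×10⁻⁹ = 79.75 kN.
σ_{bronze} = P/A₂ = 79750/2350 = 33.93 MPa, compressive.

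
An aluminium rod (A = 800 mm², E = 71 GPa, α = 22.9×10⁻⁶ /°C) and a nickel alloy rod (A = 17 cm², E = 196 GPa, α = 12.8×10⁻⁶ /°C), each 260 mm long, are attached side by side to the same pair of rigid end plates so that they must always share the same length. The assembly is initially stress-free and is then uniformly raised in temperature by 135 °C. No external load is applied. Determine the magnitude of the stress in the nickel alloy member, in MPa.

σ ≈ 38.9 MPa (tensile)

Both members must finish at the same length. With the larger α, the aluminium tends to over-expand; the plates restrain it, putting the aluminium in compression and the nickel alloy in tension. With no external load the two internal forces are equal and opposite, magnitude P.
Equating the net (thermal + elastic) strains gives |α₁ − α₂|·ΔT = P·[1/(A₁E₁) + 1/(A₂E₂)].
|α₁ − α₂|·ΔT = 10.1×10⁻⁶ × 135 = 0.001363.
1/(A₁E₁) + 1/(A₂E₂) = 1/(800×71×10³) + 1/(1700×196×10³) = 2.061×10⁻⁸ N⁻¹.
So P = 0.001363 / 2.061×10⁻⁸ = 66.17 kN.
σ_{nickel alloy} = P/A₂ = 66170/1700 = 38.92 MPa, tensile.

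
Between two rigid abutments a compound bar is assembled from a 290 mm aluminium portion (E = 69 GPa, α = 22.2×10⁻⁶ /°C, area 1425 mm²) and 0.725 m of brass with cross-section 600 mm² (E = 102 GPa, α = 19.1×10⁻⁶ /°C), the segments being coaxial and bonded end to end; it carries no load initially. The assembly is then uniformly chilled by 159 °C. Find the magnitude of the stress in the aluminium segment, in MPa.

σ ≈ 153 MPa (tensile)

Free thermal contraction of the whole bar: Σ αᵢΔT Lᵢ = 22.2×10⁻⁶×159×290 + 19.1×10⁻⁶×159×725 = 3.225 mm.
Since the ends are fixed, an axial force P builds up, equal in every segment, with P · Σ Lᵢ/(AᵢEᵢ) = δ_free.
The series flexibility is Σ Lᵢ/(AᵢEᵢ) = 290/(1425×69×10³) + 725/(600×102×10³) = 1.48×10⁻⁵ mm/N.
So P = 3.225 / 1.48×10⁻⁵ = 218 kN, tensile.
σ_{aluminium} = P / A = 218000 / 1425 = 153 MPa.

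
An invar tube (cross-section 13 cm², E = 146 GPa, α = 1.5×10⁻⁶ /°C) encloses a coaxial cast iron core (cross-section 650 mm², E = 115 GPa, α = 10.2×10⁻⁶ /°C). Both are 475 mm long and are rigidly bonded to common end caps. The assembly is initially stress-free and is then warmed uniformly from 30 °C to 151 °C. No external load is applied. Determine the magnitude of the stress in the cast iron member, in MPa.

The cast iron has the larger α, so on heating it would change length more than the invar if both were free. The rigid plates force a common final length, so the cast iron is put into compression and the invar into tension, with equal and opposite forces P (no external load).
Compatibility of the two members (thermal + elastic change equal): (α₁ − α₂)ΔT = P·[1/(A₁E₁) + 1/(A₂E₂)].
|α₁ − α₂|·ΔT = 8.7×10⁻⁶ × 121 = 0.001053.
1/(A₁E₁) + 1/(A₂E₂) = 1/(1300×146×10³) + 1/(650×115×10³) = 1.865×10⁻⁸ N⁻¹.
P = 0.001053 / 1.865×10⁻⁸ = 56460 N = 56.46 kN.
σ_{cast iron} = P/A₂ = 56460/650 = 86.85 MPa, compressive.

σ ≈ 86.9 MPa (compressive)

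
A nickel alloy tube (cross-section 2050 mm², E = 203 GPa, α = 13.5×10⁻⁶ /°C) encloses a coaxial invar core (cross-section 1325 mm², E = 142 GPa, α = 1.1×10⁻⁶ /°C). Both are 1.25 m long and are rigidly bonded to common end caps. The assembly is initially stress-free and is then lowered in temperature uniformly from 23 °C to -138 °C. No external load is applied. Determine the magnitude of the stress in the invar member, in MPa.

σ ≈ 195 MPa (compressive)

The nickel alloy has the larger α, so on cooling it would change length more than the invar if both were free. The rigid plates force a common final length, so the nickel alloy is put into tension and the invar into compression, with equal and opposite forces P (no external load).
Setting the final lengths equal and cancelling L: (α₁ − α₂)ΔT = P/(A₁E₁) + P/(A₂E₂).
|α₁ − α₂|·ΔT = 12.4×10⁻⁶ × 161 = 0.001996.
1/(A₁E₁) + 1/(A₂E₂) = 1/(2050×203×10³) + 1/(1325×142×10³) = 7.718×10⁻⁹ N⁻¹.
So P = 0.001996 / 7.718×10⁻⁹ = 258.7 kN.
σ_{invar} = P/A₂ = 258700/1325 = 195.2 MPa, compressive.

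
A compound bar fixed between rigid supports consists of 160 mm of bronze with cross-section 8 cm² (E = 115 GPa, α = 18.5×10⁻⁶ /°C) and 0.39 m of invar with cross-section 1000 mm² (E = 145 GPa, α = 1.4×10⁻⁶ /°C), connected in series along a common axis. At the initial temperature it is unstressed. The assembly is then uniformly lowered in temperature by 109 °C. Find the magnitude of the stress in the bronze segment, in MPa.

If the supports were absent, the total length change would be Σ αᵢΔT Lᵢ = 18.5×10⁻⁶×109×160 + 1.4×10⁻⁶×109×390 = 0.3822 mm.
The rigid supports impose zero overall length change; the single axial force P common to all segments must satisfy P Σ Lᵢ/(AᵢEᵢ) = δ_free.
The series flexibility is Σ Lᵢ/(AᵢEᵢ) = 160/(800×115×10³) + 390/(1000×145×10³) = 4.429×10⁻⁶ mm/N.
So P = 0.3822 / 4.429×10⁻⁶ = 86.29 kN, tensile.
σ_{bronze} = P / A = 86290 / 800 = 107.9 MPa.

σ ≈ 108 MPa (tensile)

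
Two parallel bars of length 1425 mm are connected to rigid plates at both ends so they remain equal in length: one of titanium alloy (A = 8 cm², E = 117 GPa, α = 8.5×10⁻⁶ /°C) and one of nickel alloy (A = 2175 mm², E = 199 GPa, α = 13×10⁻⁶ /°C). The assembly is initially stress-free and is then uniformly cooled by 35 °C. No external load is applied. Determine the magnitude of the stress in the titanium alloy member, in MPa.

Both members must finish at the same length. With the larger α, the nickel alloy tends to over-contract; the plates restrain it, putting the nickel alloy in tension and the titanium alloy in compression. With no external load the two internal forces are equal and opposite, magnitude P.
Compatibility of the two members (thermal + elastic change equal): (α₁ − α₂)ΔT = P·[1/(A₁E₁) + 1/(A₂E₂)].
|α₁ − α₂|·ΔT = 4.5×10⁻⁶ × 35 = 0.0001575.
1/(A₁E₁) + 1/(A₂E₂) = 1/(800×117×10³) + 1/(2175×199×10³) = 1.299×10⁻⁸ N⁻¹.
P = 0.0001575 / 1.299×10⁻⁸ = 12120 N = 12.12 kN.
σ_{titanium alloy} = P/A₁ = 12120/800 = 15.15 MPa, compressive.

σ ≈ 15.2 MPa (compressive)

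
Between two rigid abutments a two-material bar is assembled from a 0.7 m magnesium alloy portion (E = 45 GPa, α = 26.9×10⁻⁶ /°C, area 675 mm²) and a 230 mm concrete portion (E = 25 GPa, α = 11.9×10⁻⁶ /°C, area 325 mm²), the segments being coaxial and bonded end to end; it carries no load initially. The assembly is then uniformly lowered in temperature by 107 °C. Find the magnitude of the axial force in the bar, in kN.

P ≈ 44.9 kN (tensile)

If the supports were absent, the total length change would be Σ αᵢΔT Lᵢ = 26.9×10⁻⁶×107×700 + 11.9×10⁻⁶×107×230 = 2.308 mm.
Since the ends are fixed, an axial force P builds up, equal in every segment, with P · Σ Lᵢ/(AᵢEᵢ) = δ_free.
Σ Lᵢ/(AᵢEᵢ) = 700/(675×45×10³) + 230/(325×25×10³) = 5.135×10⁻⁵ mm/N.
Hence P = δ_free / Σ(L/AE) = 2.308/5.135×10⁻⁵ = 44.94 kN (tensile).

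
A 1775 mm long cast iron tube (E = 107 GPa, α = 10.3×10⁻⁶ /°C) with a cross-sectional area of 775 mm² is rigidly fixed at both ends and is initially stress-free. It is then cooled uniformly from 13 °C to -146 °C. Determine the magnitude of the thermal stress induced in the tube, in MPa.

The supports are rigid, so the total axial strain is zero. The restrained thermal strain is ε = αΔT = 10.3×10⁻⁶ × 159 = 1637.7×10⁻⁶.
The stress required to suppress this strain is σ = Eε = 107×10³ × 1637.7×10⁻⁶ = 175.2 MPa, tensile since the tube is trying to contract.

σ ≈ 175 MPa (tensile)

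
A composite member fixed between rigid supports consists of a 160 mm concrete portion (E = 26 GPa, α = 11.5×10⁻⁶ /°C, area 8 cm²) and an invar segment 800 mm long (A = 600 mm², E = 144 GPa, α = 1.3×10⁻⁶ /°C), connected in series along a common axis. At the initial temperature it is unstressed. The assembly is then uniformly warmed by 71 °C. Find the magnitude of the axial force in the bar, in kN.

If the supports were absent, the total length change would be Σ αᵢΔT Lᵢ = 11.5×10⁻⁶×71×160 + 1.3×10⁻⁶×71×800 = 0.2045 mm.
Since the ends are fixed, an axial force P builds up, equal in every segment, with P · Σ Lᵢ/(AᵢEᵢ) = δ_free.
Σ Lᵢ/(AᵢEᵢ) = 160/(800×26×10³) + 800/(600×144×10³) = 1.695×10⁻⁵ mm/N.
P = 0.2045 / 1.695×10⁻⁵ = 12060 N = 12.06 kN, compressive.

P ≈ 12.1 kN (compressive)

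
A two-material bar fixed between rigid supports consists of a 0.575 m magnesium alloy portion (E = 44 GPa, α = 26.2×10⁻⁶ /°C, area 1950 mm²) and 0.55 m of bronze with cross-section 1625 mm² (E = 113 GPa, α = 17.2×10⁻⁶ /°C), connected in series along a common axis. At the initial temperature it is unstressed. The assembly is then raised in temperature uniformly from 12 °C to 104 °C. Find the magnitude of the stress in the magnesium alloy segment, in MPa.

σ ≈ 119 MPa (compressive)

Free thermal expansion of the whole bar: Σ αᵢΔT Lᵢ = 26.2×10⁻⁶×92×575 + 17.2×10⁻⁶×92×550 = 2.256 mm.
The walls prevent any net length change, so an axial force P (same in every segment) develops. Compatibility: P · Σ Lᵢ/(AᵢEᵢ) = δ_free.
The series flexibility is Σ Lᵢ/(AᵢEᵢ) = 575/(1950×44×10³) + 550/(1625×113×10³) = 9.697×10⁻⁶ mm/N.
P = 2.256 / 9.697×10⁻⁶ = 232700 N = 232.7 kN, compressive.
σ_{magnesium alloy} = P / A = 232700 / 1950 = 119.3 MPa.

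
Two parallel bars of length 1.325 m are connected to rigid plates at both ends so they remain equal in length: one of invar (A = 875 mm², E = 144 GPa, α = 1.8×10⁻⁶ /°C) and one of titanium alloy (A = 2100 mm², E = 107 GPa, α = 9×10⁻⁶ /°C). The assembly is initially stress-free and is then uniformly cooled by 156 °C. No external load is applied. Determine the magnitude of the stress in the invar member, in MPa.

σ ≈ 104 MPa (compressive)

The titanium alloy has the larger α, so on cooling it would change length more than the invar if both were free. The rigid plates force a common final length, so the titanium alloy is put into tension and the invar into compression, with equal and opposite forces P (no external load).
Setting the final lengths equal and cancelling L: (α₁ − α₂)ΔT = P/(A₁E₁) + P/(A₂E₂).
|α₁ − α₂|·ΔT = 7.2×10⁻⁶ × 156 = 0.001123.
1/(A₁E₁) + 1/(A₂E₂) = 1/(875×144×10³) + 1/(2100×107×10³) = 1.239×10⁻⁸ N⁻¹.
So P = 0.001123 / 1.239×10⁻⁸ = 90.68 kN.
σ_{invar} = P/A₁ = 90680/875 = 103.6 MPa, compressive.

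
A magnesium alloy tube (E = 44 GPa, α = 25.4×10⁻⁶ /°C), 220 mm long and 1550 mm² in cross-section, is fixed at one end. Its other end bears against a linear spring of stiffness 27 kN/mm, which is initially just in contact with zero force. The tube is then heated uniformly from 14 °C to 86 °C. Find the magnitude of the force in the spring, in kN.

Free thermal expansion: δ_free = αΔT L = 25.4×10⁻⁶ × 72 × 220 = 0.4023 mm.
Let P be the compressive force at the spring. The tube shortens elastically by PL/(AE) and the spring compresses by P/k; together these equal δ_free.
P [ L/(AE) + 1/k ] = δ_free → P [ 220/(1550×44×10³) + 1/(27×10³) ] = 0.4023.
P = 0.4023 / 4.026×10⁻⁵ = 9993 N.

P ≈ 9.99 kN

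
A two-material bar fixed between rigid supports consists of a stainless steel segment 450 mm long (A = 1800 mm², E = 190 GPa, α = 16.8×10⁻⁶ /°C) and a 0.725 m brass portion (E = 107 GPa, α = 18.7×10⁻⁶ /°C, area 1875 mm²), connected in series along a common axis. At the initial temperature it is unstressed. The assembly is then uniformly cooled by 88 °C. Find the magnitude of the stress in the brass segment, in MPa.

σ ≈ 201 MPa (tensile)

Free thermal contraction of the whole bar: Σ αᵢΔT Lᵢ = 16.8×10⁻⁶×88×450 + 18.7×10⁻⁶×88×725 = 1.858 mm.
The rigid supports impose zero overall length change; the single axial force P common to all segments must satisfy P Σ Lᵢ/(AᵢEᵢ) = δ_free.
Σ Lᵢ/(AᵢEᵢ) = 450/(1800×190×10³) + 725/(1875×107×10³) = 4.929×10⁻⁶ mm/N.
P = 1.858 / 4.929×10⁻⁶ = 377000 N = 377 kN, tensile.
σ_{brass} = P / A = 377000 / 1875 = 201.1 MPa.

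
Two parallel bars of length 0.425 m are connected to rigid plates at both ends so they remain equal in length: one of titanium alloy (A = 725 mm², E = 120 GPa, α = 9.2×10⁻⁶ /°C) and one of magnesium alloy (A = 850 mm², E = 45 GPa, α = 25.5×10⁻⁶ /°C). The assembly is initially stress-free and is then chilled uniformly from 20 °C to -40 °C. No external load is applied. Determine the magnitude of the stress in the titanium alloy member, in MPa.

Equilibrium of a rigid end plate with no external load gives equal and opposite internal forces ±P in the two members. Since α_{magnesium alloy} > α_{titanium alloy}, cooling drives the magnesium alloy into tension and the titanium alloy into compression.
Compatibility of the two members (thermal + elastic change equal): (α₁ − α₂)ΔT = P·[1/(A₁E₁) + 1/(A₂E₂)].
|α₁ − α₂|·ΔT = 16.3×10⁻⁶ × 60 = 0.000978.
1/(A₁E₁) + 1/(A₂E₂) = 1/(725×120×10³) + 1/(850×45×10³) = 3.764×10⁻⁸ N⁻¹.
P = 0.000978 / 3.764×10⁻⁸ = 25980 N = 25.98 kN.
σ_{titanium alloy} = P/A₁ = 25980/725 = 35.84 MPa, compressive.

σ ≈ 35.8 MPa (compressive)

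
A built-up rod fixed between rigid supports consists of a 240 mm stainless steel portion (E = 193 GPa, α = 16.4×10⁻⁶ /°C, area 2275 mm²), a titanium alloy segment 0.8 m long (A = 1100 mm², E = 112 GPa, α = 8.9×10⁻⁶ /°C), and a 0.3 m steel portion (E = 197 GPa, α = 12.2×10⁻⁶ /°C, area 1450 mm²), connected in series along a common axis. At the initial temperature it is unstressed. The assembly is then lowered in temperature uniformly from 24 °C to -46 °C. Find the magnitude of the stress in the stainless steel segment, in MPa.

With the walls removed the bar would change length by δ_free = Σ αᵢΔT Lᵢ = 16.4×10⁻⁶×70×240 + 8.9×10⁻⁶×70×800 + 12.2×10⁻⁶×70×300 = 1.03 mm.
The walls prevent any net length change, so an axial force P (same in every segment) develops. Compatibility: P · Σ Lᵢ/(AᵢEᵢ) = δ_free.
The series flexibility is Σ Lᵢ/(AᵢEᵢ) = 240/(2275×193×10³) + 800/(1100×112×10³) + 300/(1450×197×10³) = 8.09×10⁻⁶ mm/N.
So P = 1.03 / 8.09×10⁻⁶ = 127.3 kN, tensile.
σ_{stainless steel} = P / A = 127300 / 2275 = 55.97 MPa.

σ ≈ 56 MPa (tensile)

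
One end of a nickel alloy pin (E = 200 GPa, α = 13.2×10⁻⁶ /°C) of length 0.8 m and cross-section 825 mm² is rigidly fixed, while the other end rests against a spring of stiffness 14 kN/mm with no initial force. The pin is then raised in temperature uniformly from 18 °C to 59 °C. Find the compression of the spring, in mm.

The unrestrained thermal change is αΔT L = 13.2×10⁻⁶ × 41 × 800 = 0.433 mm.
With a force P in the spring, the elastic change of the pin is PL/(AE) and that of the spring is P/k; compatibility requires their sum to equal δ_free.
So P = δ_free / [L/(AE) + 1/k] = 0.433 / [ 800/(825×200×10³) + 1/(14×10³) ].
P = 0.433 / 7.628×10⁻⁵ = 5676 N.
Spring compression = P/k = 5676/(14×10³) = 0.4054 mm.

δ ≈ 0.405 mm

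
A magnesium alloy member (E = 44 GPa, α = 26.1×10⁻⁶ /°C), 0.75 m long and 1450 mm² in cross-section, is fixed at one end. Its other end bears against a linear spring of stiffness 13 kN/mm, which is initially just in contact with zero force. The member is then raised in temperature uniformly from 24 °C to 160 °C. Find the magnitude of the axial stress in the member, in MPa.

σ ≈ 20.7 MPa (compressive)

The unrestrained thermal change is αΔT L = 26.1×10⁻⁶ × 136 × 750 = 2.662 mm.
Let P be the compressive force at the spring. The member shortens elastically by PL/(AE) and the spring compresses by P/k; together these equal δ_free.
So P = δ_free / [L/(AE) + 1/k] = 2.662 / [ 750/(1450×44×10³) + 1/(13×10³) ].
P = 2.662 / 8.868×10⁻⁵ = 30020 N.
σ = P/A = 30020/1450 = 20.7 MPa.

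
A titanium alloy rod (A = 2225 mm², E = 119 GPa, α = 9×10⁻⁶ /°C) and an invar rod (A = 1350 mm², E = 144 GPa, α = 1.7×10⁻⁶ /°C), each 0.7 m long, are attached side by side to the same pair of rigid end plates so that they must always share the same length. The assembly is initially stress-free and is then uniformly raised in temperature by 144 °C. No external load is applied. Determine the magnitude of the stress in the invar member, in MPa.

σ ≈ 87.3 MPa (tensile)

The titanium alloy has the larger α, so on heating it would change length more than the invar if both were free. The rigid plates force a common final length, so the titanium alloy is put into compression and the invar into tension, with equal and opposite forces P (no external load).
Setting the final lengths equal and cancelling L: (α₁ − α₂)ΔT = P/(A₁E₁) + P/(A₂E₂).
|α₁ − α₂|·ΔT = 7.3×10⁻⁶ × 144 = 0.001051.
1/(A₁E₁) + 1/(A₂E₂) = 1/(2225×119×10³) + 1/(1350×144×10³) = 8.921×10⁻⁹ N⁻¹.
P = 0.001051 / 8.921×10⁻⁹ = 117800 N = 117.8 kN.
σ_{invar} = P/A₂ = 117800/1350 = 87.29 MPa, tensile.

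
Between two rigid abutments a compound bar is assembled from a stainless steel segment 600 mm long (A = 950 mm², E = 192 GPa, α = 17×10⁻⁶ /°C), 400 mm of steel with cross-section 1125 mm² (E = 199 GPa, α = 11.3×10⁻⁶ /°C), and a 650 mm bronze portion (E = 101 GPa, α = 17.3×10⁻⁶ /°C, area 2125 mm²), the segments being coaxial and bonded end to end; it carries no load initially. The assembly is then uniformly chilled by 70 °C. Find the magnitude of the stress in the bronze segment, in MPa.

σ ≈ 106 MPa (tensile)

Free thermal contraction of the whole bar: Σ αᵢΔT Lᵢ = 17×10⁻⁶×70×600 + 11.3×10⁻⁶×70×400 + 17.3×10⁻⁶×70×650 = 1.818 mm.
The rigid supports impose zero overall length change; the single axial force P common to all segments must satisfy P Σ Lᵢ/(AᵢEᵢ) = δ_free.
The series flexibility is Σ Lᵢ/(AᵢEᵢ) = 600/(950×192×10³) + 400/(1125×199×10³) + 650/(2125×101×10³) = 8.105×10⁻⁶ mm/N.
So P = 1.818 / 8.105×10⁻⁶ = 224.3 kN, tensile.
σ_{bronze} = P / A = 224300 / 2125 = 105.5 MPa.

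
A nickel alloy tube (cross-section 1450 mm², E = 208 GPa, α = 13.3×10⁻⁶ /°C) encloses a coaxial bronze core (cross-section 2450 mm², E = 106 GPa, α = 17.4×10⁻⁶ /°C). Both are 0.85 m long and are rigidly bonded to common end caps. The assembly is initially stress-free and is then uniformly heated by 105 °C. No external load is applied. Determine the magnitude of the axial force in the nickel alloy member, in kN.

P ≈ 60.1 kN (tensile in the nickel alloy)

The bronze has the larger α, so on heating it would change length more than the nickel alloy if both were free. The rigid plates force a common final length, so the bronze is put into compression and the nickel alloy into tension, with equal and opposite forces P (no external load).
Equating the net (thermal + elastic) strains gives |α₁ − α₂|·ΔT = P·[1/(A₁E₁) + 1/(A₂E₂)].
|α₁ − α₂|·ΔT = 4.1×10⁻⁶ × 105 = 0.0004305.
1/(A₁E₁) + 1/(A₂E₂) = 1/(1450×208×10³) + 1/(2450×106×10³) = 7.166×10⁻⁹ N⁻¹.
So P = 0.0004305 / 7.166×10⁻⁹ = 60.07 kN.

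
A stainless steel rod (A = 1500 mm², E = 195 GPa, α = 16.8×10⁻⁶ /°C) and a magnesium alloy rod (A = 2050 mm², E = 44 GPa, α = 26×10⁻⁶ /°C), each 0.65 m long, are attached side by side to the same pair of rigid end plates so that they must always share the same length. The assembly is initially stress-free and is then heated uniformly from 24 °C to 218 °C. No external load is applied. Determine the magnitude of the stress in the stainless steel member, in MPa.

Equilibrium of a rigid end plate with no external load gives equal and opposite internal forces ±P in the two members. Since α_{magnesium alloy} > α_{stainless steel}, heating drives the magnesium alloy into compression and the stainless steel into tension.
Compatibility of the two members (thermal + elastic change equal): (α₁ − α₂)ΔT = P·[1/(A₁E₁) + 1/(A₂E₂)].
|α₁ − α₂|·ΔT = 9.2×10⁻⁶ × 194 = 0.001785.
1/(A₁E₁) + 1/(A₂E₂) = 1/(1500×195×10³) + 1/(2050×44×10³) = 1.451×10⁻⁸ N⁻¹.
P = 0.001785 / 1.451×10⁻⁸ = 123000 N = 123 kN.
σ_{stainless steel} = P/A₁ = 123000/1500 = 82.03 MPa, tensile.

σ ≈ 82 MPa (tensile)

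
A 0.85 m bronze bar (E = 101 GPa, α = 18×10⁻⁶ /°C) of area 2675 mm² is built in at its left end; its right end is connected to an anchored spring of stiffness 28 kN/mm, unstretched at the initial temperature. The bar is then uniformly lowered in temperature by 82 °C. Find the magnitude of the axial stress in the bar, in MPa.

σ ≈ 12.1 MPa (tensile)

The unrestrained thermal change is αΔT L = 18×10⁻⁶ × 82 × 850 = 1.255 mm.
With a force P in the spring, the elastic change of the bar is PL/(AE) and that of the spring is P/k; compatibility requires their sum to equal δ_free.
P [ L/(AE) + 1/k ] = δ_free → P [ 850/(2675×101×10³) + 1/(28×10³) ] = 1.255.
P = 1.255 / 3.886×10⁻⁵ = 32280 N.
σ = P/A = 32280/2675 = 12.07 MPa.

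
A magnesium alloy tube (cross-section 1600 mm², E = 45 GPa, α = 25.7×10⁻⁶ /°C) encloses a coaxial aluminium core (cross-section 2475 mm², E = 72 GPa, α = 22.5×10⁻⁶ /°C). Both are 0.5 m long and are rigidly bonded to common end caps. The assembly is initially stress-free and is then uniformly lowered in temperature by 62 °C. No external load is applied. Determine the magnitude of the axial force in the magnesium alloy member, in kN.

Both members must finish at the same length. With the larger α, the magnesium alloy tends to over-contract; the plates restrain it, putting the magnesium alloy in tension and the aluminium in compression. With no external load the two internal forces are equal and opposite, magnitude P.
Setting the final lengths equal and cancelling L: (α₁ − α₂)ΔT = P/(A₁E₁) + P/(A₂E₂).
|α₁ − α₂|·ΔT = 3.2×10⁻⁶ × 62 = 0.0001984.
1/(A₁E₁) + 1/(A₂E₂) = 1/(1600×45×10³) + 1/(2475×72×10³) = 1.95×10⁻⁸ N⁻¹.
So P = 0.0001984 / 1.95×10⁻⁸ = 10.17 kN.

P ≈ 10.2 kN (tensile in the magnesium alloy)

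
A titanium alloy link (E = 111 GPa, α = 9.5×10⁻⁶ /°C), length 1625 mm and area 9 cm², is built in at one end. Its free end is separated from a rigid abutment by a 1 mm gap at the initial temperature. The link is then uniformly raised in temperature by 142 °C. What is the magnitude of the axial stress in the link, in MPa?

σ ≈ 81.4 MPa (compressive)

Unrestrained expansion: δ_free = αΔT L = 9.5×10⁻⁶ × 142 × 1625 = 2.192 mm.
This exceeds the 1 mm gap, so the wall pushes back. The portion of expansion that must be recovered elastically is δ_free − gap = 2.192 − 1 = 1.192 mm.
So σ = E(δ_free − g)/L = 111×10³ × 1.192/1625 = 81.43 MPa.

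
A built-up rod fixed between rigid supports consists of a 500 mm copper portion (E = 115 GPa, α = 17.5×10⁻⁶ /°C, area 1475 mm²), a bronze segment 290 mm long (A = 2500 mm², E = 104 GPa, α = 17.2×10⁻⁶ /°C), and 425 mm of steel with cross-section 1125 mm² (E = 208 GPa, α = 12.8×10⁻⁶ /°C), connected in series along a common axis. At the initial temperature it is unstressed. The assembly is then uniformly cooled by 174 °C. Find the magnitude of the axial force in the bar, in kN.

P ≈ 568 kN (tensile)

Free thermal contraction of the whole bar: Σ αᵢΔT Lᵢ = 17.5×10⁻⁶×174×500 + 17.2×10⁻⁶×174×290 + 12.8×10⁻⁶×174×425 = 3.337 mm.
Since the ends are fixed, an axial force P builds up, equal in every segment, with P · Σ Lᵢ/(AᵢEᵢ) = δ_free.
Σ Lᵢ/(AᵢEᵢ) = 500/(1475×115×10³) + 290/(2500×104×10³) + 425/(1125×208×10³) = 5.879×10⁻⁶ mm/N.
P = 3.337 / 5.879×10⁻⁶ = 567600 N = 567.6 kN, tensile.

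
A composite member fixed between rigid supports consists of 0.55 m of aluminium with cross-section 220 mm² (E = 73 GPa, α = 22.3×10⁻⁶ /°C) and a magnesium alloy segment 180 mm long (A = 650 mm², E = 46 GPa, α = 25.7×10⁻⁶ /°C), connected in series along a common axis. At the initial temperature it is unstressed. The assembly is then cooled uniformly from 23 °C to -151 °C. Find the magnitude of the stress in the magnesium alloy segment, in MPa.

σ ≈ 112 MPa (tensile)

With the walls removed the bar would change length by δ_free = Σ αᵢΔT Lᵢ = 22.3×10⁻⁶×174×550 + 25.7×10⁻⁶×174×180 = 2.939 mm.
The rigid supports impose zero overall length change; the single axial force P common to all segments must satisfy P Σ Lᵢ/(AᵢEᵢ) = δ_free.
Σ Lᵢ/(AᵢEᵢ) = 550/(220×73×10³) + 180/(650×46×10³) = 4.027×10⁻⁵ mm/N.
P = 2.939 / 4.027×10⁻⁵ = 72990 N = 72.99 kN, tensile.
σ_{magnesium alloy} = P / A = 72990 / 650 = 112.3 MPa.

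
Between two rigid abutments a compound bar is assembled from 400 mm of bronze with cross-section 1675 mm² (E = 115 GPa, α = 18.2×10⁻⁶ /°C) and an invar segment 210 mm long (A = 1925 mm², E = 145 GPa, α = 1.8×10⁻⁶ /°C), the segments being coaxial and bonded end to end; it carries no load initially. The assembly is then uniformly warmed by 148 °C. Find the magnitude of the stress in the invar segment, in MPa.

If the supports were absent, the total length change would be Σ αᵢΔT Lᵢ = 18.2×10⁻⁶×148×400 + 1.8×10⁻⁶×148×210 = 1.133 mm.
The walls prevent any net length change, so an axial force P (same in every segment) develops. Compatibility: P · Σ Lᵢ/(AᵢEᵢ) = δ_free.
The series flexibility is Σ Lᵢ/(AᵢEᵢ) = 400/(1675×115×10³) + 210/(1925×145×10³) = 2.829×10⁻⁶ mm/N.
P = 1.133 / 2.829×10⁻⁶ = 400600 N = 400.6 kN, compressive.
σ_{invar} = P / A = 400600 / 1925 = 208.1 MPa.

σ ≈ 208 MPa (compressive)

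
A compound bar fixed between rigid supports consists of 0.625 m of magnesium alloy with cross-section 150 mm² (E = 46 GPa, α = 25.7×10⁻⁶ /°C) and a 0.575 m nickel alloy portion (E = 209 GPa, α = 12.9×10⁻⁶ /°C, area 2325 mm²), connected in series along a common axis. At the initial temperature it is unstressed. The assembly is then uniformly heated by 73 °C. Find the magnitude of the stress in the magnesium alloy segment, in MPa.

With the walls removed the bar would change length by δ_free = Σ αᵢΔT Lᵢ = 25.7×10⁻⁶×73×625 + 12.9×10⁻⁶×73×575 = 1.714 mm.
The walls prevent any net length change, so an axial force P (same in every segment) develops. Compatibility: P · Σ Lᵢ/(AᵢEᵢ) = δ_free.
Σ Lᵢ/(AᵢEᵢ) = 625/(150×46×10³) + 575/(2325×209×10³) = 9.176×10⁻⁵ mm/N.
So P = 1.714 / 9.176×10⁻⁵ = 18.68 kN, compressive.
σ_{magnesium alloy} = P / A = 18680 / 150 = 124.5 MPa.

σ ≈ 125 MPa (compressive)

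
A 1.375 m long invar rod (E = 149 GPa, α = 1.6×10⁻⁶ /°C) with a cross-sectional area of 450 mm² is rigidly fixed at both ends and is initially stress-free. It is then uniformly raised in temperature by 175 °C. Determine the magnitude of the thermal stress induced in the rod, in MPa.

σ ≈ 41.7 MPa (compressive)

With length fixed, the mechanical strain must cancel the thermal strain αΔT = 1.6×10⁻⁶ × 175 = 280×10⁻⁶.
The stress required to suppress this strain is σ = Eε = 149×10³ × 280×10⁻⁶ = 41.72 MPa, compressive since the rod is trying to expand.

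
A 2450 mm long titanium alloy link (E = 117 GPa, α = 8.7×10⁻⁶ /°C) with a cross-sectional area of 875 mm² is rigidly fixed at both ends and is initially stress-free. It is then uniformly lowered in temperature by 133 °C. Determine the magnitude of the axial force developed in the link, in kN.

The ends cannot move, so σ = EαΔT = 117×10³ × 8.7×10⁻⁶ × 133 = 135.4 MPa.
P = AEαΔT = 875 × 117×10³ × 8.7×10⁻⁶ × 133 = 118.5 kN (tensile).

P ≈ 118 kN (tensile)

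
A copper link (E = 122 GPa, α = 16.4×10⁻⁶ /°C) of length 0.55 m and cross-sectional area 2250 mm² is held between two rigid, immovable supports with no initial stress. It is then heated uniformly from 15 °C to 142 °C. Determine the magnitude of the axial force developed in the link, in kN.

P ≈ 572 kN (compressive)

With zero net strain, σ = E·αΔT = 122 GPa × 16.4×10⁻⁶ × 127 = 254.1 MPa.
P = AEαΔT = 2250 × 122×10³ × 16.4×10⁻⁶ × 127 = 571.7 kN (compressive).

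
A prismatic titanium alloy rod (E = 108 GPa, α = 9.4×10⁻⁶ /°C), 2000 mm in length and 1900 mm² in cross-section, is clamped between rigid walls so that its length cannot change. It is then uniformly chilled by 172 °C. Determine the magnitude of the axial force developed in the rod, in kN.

Full restraint means ε = 0, so the stress is σ = EαΔT = 108×10³ × 9.4×10⁻⁶ × 172 = 174.6 MPa.
Axial force P = σA = 174.6 × 1900 = 331800 N = 331.8 kN, tensile.

P ≈ 332 kN (tensile)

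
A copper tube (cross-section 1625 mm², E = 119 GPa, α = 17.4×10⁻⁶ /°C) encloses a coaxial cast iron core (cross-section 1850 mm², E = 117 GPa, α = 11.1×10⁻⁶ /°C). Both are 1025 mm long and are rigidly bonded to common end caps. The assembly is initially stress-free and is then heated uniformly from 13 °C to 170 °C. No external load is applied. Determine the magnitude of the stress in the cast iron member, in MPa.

σ ≈ 54.6 MPa (tensile)

Both members must finish at the same length. With the larger α, the copper tends to over-expand; the plates restrain it, putting the copper in compression and the cast iron in tension. With no external load the two internal forces are equal and opposite, magnitude P.
Equating the net (thermal + elastic) strains gives |α₁ − α₂|·ΔT = P·[1/(A₁E₁) + 1/(A₂E₂)].
|α₁ − α₂|·ΔT = 6.3×10⁻⁶ × 157 = 0.0009891.
1/(A₁E₁) + 1/(A₂E₂) = 1/(1625×119×10³) + 1/(1850×117×10³) = 9.791×10⁻⁹ N⁻¹.
P = 0.0009891 / 9.791×10⁻⁹ = 101000 N = 101 kN.
σ_{cast iron} = P/A₂ = 101000/1850 = 54.6 MPa, tensile.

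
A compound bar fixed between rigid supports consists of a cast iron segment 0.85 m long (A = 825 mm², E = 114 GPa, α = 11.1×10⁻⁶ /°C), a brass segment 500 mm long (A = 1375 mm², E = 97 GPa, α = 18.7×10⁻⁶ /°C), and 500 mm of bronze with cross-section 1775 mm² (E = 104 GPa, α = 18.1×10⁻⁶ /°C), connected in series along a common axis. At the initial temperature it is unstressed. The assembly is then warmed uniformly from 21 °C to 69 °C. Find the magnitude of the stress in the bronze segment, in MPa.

σ ≈ 48.6 MPa (compressive)

If the supports were absent, the total length change would be Σ αᵢΔT Lᵢ = 11.1×10⁻⁶×48×850 + 18.7×10⁻⁶×48×500 + 18.1×10⁻⁶×48×500 = 1.336 mm.
The walls prevent any net length change, so an axial force P (same in every segment) develops. Compatibility: P · Σ Lᵢ/(AᵢEᵢ) = δ_free.
Σ Lᵢ/(AᵢEᵢ) = 850/(825×114×10³) + 500/(1375×97×10³) + 500/(1775×104×10³) = 1.55×10⁻⁵ mm/N.
P = 1.336 / 1.55×10⁻⁵ = 86230 N = 86.23 kN, compressive.
σ_{bronze} = P / A = 86230 / 1775 = 48.58 MPa.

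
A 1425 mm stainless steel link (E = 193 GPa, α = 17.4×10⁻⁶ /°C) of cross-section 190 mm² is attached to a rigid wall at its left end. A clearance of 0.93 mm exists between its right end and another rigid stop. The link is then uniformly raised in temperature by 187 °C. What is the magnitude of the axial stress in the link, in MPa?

σ ≈ 502 MPa (compressive)

If the wall were absent the link would grow by αΔT L = 17.4×10⁻⁶ × 187 × 1425 = 4.637 mm.
After closing the 0.93 mm clearance, 4.637 − 0.93 = 3.707 mm of expansion remains to be suppressed by the wall.
Compatibility: PL/(AE) = 3.707 mm, so σ = P/A = E × (3.707/1425) = 502 MPa.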